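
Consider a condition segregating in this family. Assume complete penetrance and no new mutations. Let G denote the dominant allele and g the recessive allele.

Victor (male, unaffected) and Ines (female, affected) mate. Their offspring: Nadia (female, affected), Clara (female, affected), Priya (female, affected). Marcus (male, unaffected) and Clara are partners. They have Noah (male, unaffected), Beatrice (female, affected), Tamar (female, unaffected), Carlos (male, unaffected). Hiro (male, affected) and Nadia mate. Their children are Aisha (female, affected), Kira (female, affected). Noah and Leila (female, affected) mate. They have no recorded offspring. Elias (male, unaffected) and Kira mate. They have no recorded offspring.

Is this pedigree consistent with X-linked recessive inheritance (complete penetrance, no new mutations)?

Under X-linked recessive, Nadia (affected, female) cannot arise from Victor (unaffected) × Ines (affected).

No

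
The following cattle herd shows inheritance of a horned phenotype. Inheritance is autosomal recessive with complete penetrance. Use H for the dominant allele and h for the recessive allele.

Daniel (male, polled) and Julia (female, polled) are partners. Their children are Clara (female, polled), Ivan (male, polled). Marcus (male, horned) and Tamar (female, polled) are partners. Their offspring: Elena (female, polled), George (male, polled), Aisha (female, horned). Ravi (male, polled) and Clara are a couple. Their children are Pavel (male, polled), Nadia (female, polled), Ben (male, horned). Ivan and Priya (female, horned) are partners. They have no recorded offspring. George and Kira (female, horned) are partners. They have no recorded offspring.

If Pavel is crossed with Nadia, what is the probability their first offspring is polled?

Ravi is polled so carries H and passed h to Ben (hh), so Ravi is Hh.
Clara is polled so carries H and passed h to Ben (hh), so Clara is Hh.
Pavel is a polled offspring of Ravi (Hh) × Clara (Hh), whose cross gives 1/4 HH : 1/2 Hh : 1/4 hh; conditioning on being polled, Pavel is HH with probability 1/3, Hh with probability 2/3.
Nadia is a polled offspring of Ravi (Hh) × Clara (Hh), whose cross gives 1/4 HH : 1/2 Hh : 1/4 hh; conditioning on being polled, Nadia is HH with probability 1/3, Hh with probability 2/3.
Summing over parental genotype combinations, P(offspring is polled) = 1/9·1 + 2/9·1 + 2/9·1 + 4/9·3/4 = 8/9.

8/9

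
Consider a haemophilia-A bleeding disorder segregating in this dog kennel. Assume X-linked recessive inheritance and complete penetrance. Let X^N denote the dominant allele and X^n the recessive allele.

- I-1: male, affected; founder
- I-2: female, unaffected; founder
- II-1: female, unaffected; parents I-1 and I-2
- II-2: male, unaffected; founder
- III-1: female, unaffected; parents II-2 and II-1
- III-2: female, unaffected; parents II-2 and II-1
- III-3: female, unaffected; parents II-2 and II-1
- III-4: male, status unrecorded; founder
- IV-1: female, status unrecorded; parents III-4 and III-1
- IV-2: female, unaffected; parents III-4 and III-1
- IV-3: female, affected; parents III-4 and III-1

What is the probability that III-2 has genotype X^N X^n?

II-2 is unaffected, so II-2 is X^N Y.
II-1 is unaffected so carries N and received n from I-1 (X^n Y), so II-1 is X^N X^n.
Their cross gives offspring ratios 1/2 X^N X^N : 1/2 X^N X^n. Conditioning on III-2 being unaffected, P(X^N X^n) = 1/2 / 1 = 1/2.

1/2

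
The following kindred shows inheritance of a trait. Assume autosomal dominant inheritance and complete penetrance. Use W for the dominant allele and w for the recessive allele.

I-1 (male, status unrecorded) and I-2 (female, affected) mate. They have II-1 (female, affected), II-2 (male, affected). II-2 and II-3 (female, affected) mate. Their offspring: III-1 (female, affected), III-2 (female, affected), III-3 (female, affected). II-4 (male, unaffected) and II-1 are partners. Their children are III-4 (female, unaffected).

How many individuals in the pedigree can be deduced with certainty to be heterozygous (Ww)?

1

Obligate heterozygotes: II-1 is affected so carries W and passed w to III-4 (ww), so II-1 is Ww.
Every other individual is either homozygous by phenotype or has at least one consistent homozygous assignment, so the count is 1.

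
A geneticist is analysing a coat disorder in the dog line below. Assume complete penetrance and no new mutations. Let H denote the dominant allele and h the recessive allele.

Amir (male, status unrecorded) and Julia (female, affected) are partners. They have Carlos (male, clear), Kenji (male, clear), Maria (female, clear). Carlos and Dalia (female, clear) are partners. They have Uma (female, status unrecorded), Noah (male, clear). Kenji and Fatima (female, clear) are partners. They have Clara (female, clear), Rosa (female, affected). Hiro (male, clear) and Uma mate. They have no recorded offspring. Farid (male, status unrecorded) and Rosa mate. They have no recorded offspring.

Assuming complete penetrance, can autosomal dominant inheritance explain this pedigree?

No

Under autosomal dominant, Rosa (affected, female) cannot arise from Kenji (clear) × Fatima (clear).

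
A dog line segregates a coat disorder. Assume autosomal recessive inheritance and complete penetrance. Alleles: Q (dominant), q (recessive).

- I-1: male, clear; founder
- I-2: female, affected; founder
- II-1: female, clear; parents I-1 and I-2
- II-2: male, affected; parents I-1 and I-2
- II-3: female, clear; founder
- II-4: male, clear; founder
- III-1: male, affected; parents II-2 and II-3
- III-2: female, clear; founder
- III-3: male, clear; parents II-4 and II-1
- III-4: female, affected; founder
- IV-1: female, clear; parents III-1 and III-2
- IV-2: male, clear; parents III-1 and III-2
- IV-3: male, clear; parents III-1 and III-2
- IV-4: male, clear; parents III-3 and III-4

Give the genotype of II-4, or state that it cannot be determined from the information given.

II-4's phenotype allows QQ or Qq, and no parent or child forces a single allele at both positions; consistent genotype assignments exist with II-4 as QQ or Qq.

cannot be determined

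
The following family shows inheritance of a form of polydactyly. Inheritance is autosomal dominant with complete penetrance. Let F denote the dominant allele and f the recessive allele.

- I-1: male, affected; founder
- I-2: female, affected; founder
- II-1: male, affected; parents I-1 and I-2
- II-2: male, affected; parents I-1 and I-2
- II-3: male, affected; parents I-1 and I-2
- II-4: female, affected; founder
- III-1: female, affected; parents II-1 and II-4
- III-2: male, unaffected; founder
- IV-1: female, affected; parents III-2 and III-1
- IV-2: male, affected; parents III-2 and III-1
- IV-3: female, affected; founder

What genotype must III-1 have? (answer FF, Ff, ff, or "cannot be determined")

cannot be determined

III-1's phenotype allows FF or Ff, and no parent or child forces a single allele at both positions; consistent genotype assignments exist with III-1 as FF or Ff.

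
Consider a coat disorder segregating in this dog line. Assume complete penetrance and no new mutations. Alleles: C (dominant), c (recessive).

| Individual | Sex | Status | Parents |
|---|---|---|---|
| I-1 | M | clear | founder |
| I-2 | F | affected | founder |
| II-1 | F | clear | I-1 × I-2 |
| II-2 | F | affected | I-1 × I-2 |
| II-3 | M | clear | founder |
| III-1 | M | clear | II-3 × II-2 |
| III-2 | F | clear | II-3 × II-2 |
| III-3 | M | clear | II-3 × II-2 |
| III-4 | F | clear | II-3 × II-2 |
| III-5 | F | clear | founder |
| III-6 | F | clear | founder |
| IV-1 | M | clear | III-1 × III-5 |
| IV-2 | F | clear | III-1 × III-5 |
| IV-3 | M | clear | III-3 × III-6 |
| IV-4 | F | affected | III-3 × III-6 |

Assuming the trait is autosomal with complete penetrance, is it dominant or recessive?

recessive

III-3 and III-6 are both clear yet have an affected child IV-4. Under dominance, an affected child requires at least one affected parent, so the trait cannot be dominant.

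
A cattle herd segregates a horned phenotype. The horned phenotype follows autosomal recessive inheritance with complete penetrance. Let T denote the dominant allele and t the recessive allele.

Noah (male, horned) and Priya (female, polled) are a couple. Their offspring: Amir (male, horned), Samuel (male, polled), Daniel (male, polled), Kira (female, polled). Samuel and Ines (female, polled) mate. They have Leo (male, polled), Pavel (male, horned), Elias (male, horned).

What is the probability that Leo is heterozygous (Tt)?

Samuel is polled so carries T and received t from Noah (tt), so Samuel is Tt.
Ines is polled so carries T and passed t to Pavel (tt), so Ines is Tt.
Their cross gives offspring ratios 1/4 TT : 1/2 Tt : 1/4 tt. Conditioning on Leo being polled, P(Tt) = 1/2 / 3/4 = 2/3.

2/3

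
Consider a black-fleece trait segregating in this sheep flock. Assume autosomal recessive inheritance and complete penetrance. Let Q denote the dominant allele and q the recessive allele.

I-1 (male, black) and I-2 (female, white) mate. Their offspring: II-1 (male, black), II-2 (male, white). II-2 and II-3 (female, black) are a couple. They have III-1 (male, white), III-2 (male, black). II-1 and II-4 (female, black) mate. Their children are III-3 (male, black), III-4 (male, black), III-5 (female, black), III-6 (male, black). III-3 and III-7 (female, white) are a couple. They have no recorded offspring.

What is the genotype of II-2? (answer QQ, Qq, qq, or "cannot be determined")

Qq

From phenotype alone, II-2 is QQ or Qq.
II-2 is white so carries Q and received q from I-1 (qq), so II-2 is Qq.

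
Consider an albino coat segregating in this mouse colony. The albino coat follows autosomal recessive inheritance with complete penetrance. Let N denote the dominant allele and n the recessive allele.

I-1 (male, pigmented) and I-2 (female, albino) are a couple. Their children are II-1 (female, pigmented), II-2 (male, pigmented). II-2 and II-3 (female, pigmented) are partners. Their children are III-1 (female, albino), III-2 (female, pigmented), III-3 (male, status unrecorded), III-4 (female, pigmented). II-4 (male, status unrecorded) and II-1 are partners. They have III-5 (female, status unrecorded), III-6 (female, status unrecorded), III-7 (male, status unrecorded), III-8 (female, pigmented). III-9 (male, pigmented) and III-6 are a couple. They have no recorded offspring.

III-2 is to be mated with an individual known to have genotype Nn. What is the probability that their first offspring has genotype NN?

II-2 is pigmented so carries N and received n from I-2 (nn), so II-2 is Nn.
II-3 is pigmented so carries N and passed n to III-1 (nn), so II-3 is Nn.
III-2 is a pigmented offspring of II-2 (Nn) × II-3 (Nn), whose cross gives 1/4 NN : 1/2 Nn : 1/4 nn; conditioning on being pigmented, III-2 is NN with probability 1/3, Nn with probability 2/3.
Summing over parental genotype combinations, P(offspring has genotype NN) = 1/3·1/2 + 2/3·1/4 = 1/3.

1/3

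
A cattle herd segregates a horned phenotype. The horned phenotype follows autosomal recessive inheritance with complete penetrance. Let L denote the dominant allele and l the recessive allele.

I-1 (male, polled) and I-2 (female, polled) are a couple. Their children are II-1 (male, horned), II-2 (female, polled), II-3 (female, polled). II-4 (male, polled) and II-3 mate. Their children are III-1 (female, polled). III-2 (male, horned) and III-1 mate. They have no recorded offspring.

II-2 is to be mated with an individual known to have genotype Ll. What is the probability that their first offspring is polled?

5/6

I-1 is polled so carries L and passed l to II-1 (ll), so I-1 is Ll.
I-2 is polled so carries L and passed l to II-1 (ll), so I-2 is Ll.
II-2 is a polled offspring of I-1 (Ll) × I-2 (Ll), whose cross gives 1/4 LL : 1/2 Ll : 1/4 ll; conditioning on being polled, II-2 is LL with probability 1/3, Ll with probability 2/3.
Summing over parental genotype combinations, P(offspring is polled) = 1/3·1 + 2/3·3/4 = 5/6.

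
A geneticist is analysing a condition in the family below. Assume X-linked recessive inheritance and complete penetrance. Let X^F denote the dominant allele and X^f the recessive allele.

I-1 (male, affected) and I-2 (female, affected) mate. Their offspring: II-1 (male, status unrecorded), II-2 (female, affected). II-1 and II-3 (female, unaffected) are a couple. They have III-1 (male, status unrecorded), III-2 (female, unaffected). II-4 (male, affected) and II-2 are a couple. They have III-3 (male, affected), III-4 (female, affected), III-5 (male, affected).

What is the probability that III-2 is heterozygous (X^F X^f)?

III-2 is unaffected so carries F and received f from II-1 (X^f Y), so III-2 is X^F X^f, giving P(X^F X^f) = 1.

1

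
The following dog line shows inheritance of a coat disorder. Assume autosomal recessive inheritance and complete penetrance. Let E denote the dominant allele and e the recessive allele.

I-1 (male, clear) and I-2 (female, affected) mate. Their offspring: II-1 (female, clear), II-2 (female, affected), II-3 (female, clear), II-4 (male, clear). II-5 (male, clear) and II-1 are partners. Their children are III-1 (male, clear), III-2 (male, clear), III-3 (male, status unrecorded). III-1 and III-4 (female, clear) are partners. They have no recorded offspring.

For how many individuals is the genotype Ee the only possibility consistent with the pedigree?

Obligate heterozygotes: I-1 is clear so carries E and passed e to II-2 (ee), so I-1 is Ee; II-1 is clear so carries E and received e from I-2 (ee), so II-1 is Ee; II-3 is clear so carries E and received e from I-2 (ee), so II-3 is Ee; II-4 is clear so carries E and received e from I-2 (ee), so II-4 is Ee.
Every other individual is either homozygous by phenotype or has at least one consistent homozygous assignment, so the count is 4.

4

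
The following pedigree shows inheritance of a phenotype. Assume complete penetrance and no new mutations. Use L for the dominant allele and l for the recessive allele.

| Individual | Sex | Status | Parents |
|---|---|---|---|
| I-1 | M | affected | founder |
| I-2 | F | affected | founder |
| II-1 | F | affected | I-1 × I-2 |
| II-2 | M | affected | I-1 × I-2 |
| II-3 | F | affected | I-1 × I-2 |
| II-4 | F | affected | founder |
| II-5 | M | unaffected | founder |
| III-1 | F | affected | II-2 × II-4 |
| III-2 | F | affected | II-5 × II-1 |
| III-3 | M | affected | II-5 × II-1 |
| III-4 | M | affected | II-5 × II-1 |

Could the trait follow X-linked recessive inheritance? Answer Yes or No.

Under X-linked recessive, III-2 (affected, female) cannot arise from II-5 (unaffected) × II-1 (affected).

No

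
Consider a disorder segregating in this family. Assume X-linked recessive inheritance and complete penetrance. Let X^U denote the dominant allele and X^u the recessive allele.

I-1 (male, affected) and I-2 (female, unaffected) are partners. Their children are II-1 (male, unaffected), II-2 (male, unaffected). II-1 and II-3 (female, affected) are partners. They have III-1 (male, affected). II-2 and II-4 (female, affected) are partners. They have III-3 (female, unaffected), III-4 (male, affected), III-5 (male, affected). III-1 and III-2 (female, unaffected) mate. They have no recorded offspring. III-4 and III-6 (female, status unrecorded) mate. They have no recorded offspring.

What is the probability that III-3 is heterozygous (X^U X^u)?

III-3 is unaffected so carries U and received u from II-4 (X^u X^u), so III-3 is X^U X^u, giving P(X^U X^u) = 1.

1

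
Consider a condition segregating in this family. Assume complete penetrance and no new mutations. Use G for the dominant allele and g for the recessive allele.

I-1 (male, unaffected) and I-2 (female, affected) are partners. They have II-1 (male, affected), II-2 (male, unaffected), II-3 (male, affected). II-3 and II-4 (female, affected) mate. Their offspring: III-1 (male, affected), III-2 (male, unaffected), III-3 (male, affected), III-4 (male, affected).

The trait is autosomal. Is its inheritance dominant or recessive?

II-3 and II-4 are both affected yet have an unaffected child III-2. Under a recessive model two affected parents are homozygous and every child would be affected, so the trait cannot be recessive.

dominant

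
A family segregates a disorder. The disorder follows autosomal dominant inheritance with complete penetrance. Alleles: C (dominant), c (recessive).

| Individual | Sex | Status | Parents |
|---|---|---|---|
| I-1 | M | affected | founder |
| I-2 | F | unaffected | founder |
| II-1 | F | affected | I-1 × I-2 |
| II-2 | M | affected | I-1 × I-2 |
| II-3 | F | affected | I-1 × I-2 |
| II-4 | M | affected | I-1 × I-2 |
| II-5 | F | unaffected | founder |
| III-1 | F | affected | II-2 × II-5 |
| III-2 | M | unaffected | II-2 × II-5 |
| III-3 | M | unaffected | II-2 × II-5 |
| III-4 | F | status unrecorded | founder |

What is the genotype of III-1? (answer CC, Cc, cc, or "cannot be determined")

From phenotype alone, III-1 is CC or Cc.
III-1 is affected so carries C and received c from II-5 (cc), so III-1 is Cc.

Cc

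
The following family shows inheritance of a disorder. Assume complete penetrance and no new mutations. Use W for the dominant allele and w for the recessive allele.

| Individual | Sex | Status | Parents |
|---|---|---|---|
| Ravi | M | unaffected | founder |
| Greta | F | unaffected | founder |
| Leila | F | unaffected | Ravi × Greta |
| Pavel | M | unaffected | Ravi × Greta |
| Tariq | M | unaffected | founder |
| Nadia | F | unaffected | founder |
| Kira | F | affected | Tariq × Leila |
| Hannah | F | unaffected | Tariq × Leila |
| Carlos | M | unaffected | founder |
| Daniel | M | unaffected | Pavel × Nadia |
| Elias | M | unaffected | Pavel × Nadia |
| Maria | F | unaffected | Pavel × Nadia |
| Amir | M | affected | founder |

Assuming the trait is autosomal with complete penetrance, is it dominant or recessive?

Tariq and Leila are both unaffected yet have an affected child Kira. Under dominance, an affected child requires at least one affected parent, so the trait cannot be dominant.

recessive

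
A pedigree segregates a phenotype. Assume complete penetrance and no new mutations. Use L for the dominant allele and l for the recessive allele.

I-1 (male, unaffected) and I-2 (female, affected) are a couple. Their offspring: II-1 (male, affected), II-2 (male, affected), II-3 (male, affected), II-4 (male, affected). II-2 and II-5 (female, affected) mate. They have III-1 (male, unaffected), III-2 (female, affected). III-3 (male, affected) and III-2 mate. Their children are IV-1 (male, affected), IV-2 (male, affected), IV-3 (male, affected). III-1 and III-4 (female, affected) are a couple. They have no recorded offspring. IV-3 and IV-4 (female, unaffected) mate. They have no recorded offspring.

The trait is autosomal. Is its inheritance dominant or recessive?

II-2 and II-5 are both affected yet have an unaffected child III-1. Under a recessive model two affected parents are homozygous and every child would be affected, so the trait cannot be recessive.

dominant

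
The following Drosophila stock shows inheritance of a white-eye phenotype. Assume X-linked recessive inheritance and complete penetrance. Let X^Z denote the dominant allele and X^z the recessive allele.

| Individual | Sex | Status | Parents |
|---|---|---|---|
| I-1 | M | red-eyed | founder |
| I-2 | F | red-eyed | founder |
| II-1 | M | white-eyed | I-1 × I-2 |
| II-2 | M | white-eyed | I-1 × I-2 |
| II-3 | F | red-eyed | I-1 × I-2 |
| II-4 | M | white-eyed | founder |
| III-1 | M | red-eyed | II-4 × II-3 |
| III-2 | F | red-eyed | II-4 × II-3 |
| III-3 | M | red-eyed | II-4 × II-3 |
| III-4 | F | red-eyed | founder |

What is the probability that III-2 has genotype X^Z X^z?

III-2 is red-eyed so carries Z and received z from II-4 (X^z Y), so III-2 is X^Z X^z, giving P(X^Z X^z) = 1.

1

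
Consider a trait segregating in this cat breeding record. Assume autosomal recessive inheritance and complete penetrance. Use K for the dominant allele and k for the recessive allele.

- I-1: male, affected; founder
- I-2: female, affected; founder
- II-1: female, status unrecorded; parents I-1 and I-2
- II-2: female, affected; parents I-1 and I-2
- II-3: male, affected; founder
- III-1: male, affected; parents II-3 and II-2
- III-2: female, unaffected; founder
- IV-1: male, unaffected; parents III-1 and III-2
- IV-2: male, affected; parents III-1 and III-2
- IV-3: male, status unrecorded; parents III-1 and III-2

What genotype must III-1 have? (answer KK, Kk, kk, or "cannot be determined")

III-1 is affected, so III-1 is kk.

kk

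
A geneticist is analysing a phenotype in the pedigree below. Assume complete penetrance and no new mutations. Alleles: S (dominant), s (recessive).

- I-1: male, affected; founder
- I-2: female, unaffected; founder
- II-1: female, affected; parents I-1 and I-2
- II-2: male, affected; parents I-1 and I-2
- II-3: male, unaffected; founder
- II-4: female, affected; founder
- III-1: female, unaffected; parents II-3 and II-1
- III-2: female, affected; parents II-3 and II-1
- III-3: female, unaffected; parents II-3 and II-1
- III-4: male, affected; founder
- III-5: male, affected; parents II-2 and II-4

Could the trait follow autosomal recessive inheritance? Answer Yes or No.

A consistent assignment under autosomal recessive exists: I-1 ss, I-2 Ss, II-1 ss, II-2 ss, II-3 Ss, II-4 ss, III-1 Ss, III-2 ss, III-3 Ss, III-4 ss, III-5 ss.
In this assignment every recorded phenotype matches its genotype and every non-founder's genotype is obtainable from its parents' genotypes, so the pedigree is consistent.

Yes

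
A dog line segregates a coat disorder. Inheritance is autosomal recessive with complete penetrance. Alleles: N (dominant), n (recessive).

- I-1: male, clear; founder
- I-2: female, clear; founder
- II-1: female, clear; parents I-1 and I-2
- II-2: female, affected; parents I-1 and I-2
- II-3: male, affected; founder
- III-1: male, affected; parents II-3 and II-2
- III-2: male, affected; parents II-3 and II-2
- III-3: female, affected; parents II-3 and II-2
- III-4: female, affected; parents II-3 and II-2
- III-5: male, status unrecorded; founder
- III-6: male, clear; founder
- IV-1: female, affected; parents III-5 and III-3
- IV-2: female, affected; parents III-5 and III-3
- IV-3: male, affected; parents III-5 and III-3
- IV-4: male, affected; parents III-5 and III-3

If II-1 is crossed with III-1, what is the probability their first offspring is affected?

1/3

I-1 is clear so carries N and passed n to II-2 (nn), so I-1 is Nn.
I-2 is clear so carries N and passed n to II-2 (nn), so I-2 is Nn.
II-1 is a clear offspring of I-1 (Nn) × I-2 (Nn), whose cross gives 1/4 NN : 1/2 Nn : 1/4 nn; conditioning on being clear, II-1 is NN with probability 1/3, Nn with probability 2/3.
III-1 is affected, so III-1 is nn.
Summing over parental genotype combinations, P(offspring is affected) = 2/3·1/2 = 1/3.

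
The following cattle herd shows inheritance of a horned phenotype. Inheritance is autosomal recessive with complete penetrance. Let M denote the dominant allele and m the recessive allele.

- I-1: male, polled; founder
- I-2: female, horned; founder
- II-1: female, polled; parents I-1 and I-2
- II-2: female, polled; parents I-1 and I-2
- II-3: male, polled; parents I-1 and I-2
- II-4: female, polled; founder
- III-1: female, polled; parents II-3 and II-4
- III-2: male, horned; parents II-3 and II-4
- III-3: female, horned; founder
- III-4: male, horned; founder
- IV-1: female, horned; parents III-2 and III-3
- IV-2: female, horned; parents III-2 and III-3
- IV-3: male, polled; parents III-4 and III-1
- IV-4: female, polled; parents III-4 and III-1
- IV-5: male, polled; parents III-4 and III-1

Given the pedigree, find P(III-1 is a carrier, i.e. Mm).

1/5

II-3 is polled so carries M and received m from I-2 (mm), so II-3 is Mm.
II-4 is polled so carries M and passed m to III-2 (mm), so II-4 is Mm.
Their cross gives offspring ratios 1/4 MM : 1/2 Mm : 1/4 mm. Conditioning on III-1 being polled, P(Mm) = 1/2 / 3/4 = 2/3 before taking III-1's own offspring into account.
III-4 is horned, so III-4 is mm.
Now use III-1's offspring. Probability of each recorded status — polled son IV-3: 1/2 if III-1 is Mm, 1 if MM; polled daughter IV-4: 1/2 if III-1 is Mm, 1 if MM; polled son IV-5: 1/2 if III-1 is Mm, 1 if MM.
Bayes: P(Mm) = 2/3·1/8 / (2/3·1/8 + 1/3·1) = 1/5.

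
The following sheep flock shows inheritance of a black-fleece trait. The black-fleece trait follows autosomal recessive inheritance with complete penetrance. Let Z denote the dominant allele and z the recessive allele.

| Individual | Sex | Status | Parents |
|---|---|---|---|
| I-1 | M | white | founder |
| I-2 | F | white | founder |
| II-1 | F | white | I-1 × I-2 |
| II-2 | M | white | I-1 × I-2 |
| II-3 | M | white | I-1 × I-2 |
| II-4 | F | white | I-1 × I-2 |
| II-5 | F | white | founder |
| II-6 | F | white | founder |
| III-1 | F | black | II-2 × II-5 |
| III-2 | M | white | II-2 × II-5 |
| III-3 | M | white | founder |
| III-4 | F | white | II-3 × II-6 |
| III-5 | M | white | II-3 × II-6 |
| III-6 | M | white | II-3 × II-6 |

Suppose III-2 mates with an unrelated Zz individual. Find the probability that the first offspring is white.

5/6

II-2 is white so carries Z and passed z to III-1 (zz), so II-2 is Zz.
II-5 is white so carries Z and passed z to III-1 (zz), so II-5 is Zz.
III-2 is a white offspring of II-2 (Zz) × II-5 (Zz), whose cross gives 1/4 ZZ : 1/2 Zz : 1/4 zz; conditioning on being white, III-2 is ZZ with probability 1/3, Zz with probability 2/3.
Summing over parental genotype combinations, P(offspring is white) = 1/3·1 + 2/3·3/4 = 5/6.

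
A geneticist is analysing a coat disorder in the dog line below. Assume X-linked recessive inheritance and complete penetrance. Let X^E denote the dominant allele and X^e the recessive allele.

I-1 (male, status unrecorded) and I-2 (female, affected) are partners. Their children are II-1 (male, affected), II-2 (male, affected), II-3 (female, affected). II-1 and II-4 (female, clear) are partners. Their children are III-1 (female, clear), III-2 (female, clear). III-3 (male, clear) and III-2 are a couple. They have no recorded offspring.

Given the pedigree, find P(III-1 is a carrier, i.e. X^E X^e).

III-1 is clear so carries E and received e from II-1 (X^e Y), so III-1 is X^E X^e, giving P(X^E X^e) = 1.

1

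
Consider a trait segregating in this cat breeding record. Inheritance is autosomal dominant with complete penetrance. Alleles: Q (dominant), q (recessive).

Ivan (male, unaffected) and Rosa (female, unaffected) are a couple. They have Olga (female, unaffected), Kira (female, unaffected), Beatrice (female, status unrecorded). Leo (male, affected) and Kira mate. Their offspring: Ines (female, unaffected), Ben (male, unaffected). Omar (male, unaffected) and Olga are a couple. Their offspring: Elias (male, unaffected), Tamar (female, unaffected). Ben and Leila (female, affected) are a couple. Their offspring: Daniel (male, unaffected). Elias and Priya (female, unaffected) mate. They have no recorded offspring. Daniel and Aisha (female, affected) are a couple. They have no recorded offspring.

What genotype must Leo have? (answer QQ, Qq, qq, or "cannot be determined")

From phenotype alone, Leo is QQ or Qq.
Leo is affected so carries Q and passed q to Ines (qq), so Leo is Qq.

Qq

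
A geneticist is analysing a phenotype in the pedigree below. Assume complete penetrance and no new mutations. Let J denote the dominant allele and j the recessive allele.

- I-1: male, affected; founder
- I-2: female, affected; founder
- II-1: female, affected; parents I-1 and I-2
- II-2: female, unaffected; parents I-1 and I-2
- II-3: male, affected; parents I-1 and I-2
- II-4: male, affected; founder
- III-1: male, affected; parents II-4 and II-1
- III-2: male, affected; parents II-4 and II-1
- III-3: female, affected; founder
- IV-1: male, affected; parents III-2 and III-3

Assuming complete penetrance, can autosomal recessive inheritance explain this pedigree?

No

Under autosomal recessive, II-2 (unaffected, female) cannot arise from I-1 (affected) × I-2 (affected).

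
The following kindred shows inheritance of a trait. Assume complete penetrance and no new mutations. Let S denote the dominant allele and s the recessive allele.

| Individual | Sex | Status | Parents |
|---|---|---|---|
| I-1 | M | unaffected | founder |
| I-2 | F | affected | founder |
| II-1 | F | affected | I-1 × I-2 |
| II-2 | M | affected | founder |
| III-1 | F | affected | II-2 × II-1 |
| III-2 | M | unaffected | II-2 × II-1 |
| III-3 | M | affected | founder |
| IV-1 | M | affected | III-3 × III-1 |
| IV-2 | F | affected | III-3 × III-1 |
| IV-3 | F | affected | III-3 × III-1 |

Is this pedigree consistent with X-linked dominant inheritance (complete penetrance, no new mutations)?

Yes

A consistent assignment under X-linked dominant exists: I-1 X^s Y, I-2 X^S X^S, II-1 X^S X^s, II-2 X^S Y, III-1 X^S X^S, III-2 X^s Y, III-3 X^S Y, IV-1 X^S Y, IV-2 X^S X^S, IV-3 X^S X^S.
In this assignment every recorded phenotype matches its genotype and every non-founder's genotype is obtainable from its parents' genotypes, so the pedigree is consistent.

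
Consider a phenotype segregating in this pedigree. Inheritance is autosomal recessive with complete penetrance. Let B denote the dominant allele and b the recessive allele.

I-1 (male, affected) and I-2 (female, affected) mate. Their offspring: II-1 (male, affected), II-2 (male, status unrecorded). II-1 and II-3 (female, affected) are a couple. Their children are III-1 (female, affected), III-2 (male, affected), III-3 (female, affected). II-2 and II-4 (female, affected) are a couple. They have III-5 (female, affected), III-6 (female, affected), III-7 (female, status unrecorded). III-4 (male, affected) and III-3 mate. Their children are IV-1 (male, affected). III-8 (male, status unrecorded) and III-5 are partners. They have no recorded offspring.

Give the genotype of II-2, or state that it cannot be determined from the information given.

From phenotype alone, II-2 is BB or Bb or bb.
II-2 received b from I-1 (bb) and received b from I-2 (bb), so II-2 is bb.

bb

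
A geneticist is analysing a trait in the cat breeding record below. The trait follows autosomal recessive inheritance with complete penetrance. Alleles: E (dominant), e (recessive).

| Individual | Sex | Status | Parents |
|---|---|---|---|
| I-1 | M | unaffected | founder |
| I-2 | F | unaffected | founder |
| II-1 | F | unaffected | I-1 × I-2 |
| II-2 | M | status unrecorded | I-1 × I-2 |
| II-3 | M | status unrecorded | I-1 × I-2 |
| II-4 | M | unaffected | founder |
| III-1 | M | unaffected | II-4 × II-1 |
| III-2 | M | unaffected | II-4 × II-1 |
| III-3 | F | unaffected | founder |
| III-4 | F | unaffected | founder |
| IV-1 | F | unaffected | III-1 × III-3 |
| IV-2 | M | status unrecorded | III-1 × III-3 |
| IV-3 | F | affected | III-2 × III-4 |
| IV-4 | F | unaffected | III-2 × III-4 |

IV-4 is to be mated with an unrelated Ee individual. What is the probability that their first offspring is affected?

III-2 is unaffected so carries E and passed e to IV-3 (ee), so III-2 is Ee.
III-4 is unaffected so carries E and passed e to IV-3 (ee), so III-4 is Ee.
IV-4 is an unaffected offspring of III-2 (Ee) × III-4 (Ee), whose cross gives 1/4 EE : 1/2 Ee : 1/4 ee; conditioning on being unaffected, IV-4 is EE with probability 1/3, Ee with probability 2/3.
Summing over parental genotype combinations, P(offspring is affected) = 2/3·1/4 = 1/6.

1/6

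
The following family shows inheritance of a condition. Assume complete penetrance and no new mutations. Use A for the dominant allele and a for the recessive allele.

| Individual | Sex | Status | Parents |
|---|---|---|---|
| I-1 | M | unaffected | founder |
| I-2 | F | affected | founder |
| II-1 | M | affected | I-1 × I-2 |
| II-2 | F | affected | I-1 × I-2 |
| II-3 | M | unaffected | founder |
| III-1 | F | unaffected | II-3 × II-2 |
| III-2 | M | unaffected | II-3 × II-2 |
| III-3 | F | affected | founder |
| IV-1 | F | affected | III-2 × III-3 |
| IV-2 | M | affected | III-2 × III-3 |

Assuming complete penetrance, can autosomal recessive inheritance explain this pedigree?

A consistent assignment under autosomal recessive exists: I-1 Aa, I-2 aa, II-1 aa, II-2 aa, II-3 AA, III-1 Aa, III-2 Aa, III-3 aa, IV-1 aa, IV-2 aa.
In this assignment every recorded phenotype matches its genotype and every non-founder's genotype is obtainable from its parents' genotypes, so the pedigree is consistent.

Yes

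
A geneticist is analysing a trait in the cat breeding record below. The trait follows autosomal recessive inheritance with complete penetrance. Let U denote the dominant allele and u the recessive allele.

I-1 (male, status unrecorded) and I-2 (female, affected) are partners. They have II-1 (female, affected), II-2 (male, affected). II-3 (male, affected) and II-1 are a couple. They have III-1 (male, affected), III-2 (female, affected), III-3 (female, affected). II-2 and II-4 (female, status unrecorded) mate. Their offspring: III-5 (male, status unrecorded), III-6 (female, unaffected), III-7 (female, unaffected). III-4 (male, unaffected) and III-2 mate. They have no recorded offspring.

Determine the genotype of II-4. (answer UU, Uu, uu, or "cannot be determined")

II-4's phenotype is unrecorded, and no parent or child forces a single allele at both positions; consistent genotype assignments exist with II-4 as UU or Uu.

cannot be determined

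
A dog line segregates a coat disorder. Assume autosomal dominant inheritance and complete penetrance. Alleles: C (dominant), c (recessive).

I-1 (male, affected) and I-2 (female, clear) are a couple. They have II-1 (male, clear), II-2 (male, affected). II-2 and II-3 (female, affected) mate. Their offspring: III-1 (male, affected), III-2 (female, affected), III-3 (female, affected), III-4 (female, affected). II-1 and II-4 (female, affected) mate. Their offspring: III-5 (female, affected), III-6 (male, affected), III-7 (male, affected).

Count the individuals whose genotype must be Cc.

5

Obligate heterozygotes: I-1 is affected so carries C and passed c to II-1 (cc), so I-1 is Cc; II-2 is affected so carries C and received c from I-2 (cc), so II-2 is Cc; III-5 is affected so carries C and received c from II-1 (cc), so III-5 is Cc; III-6 is affected so carries C and received c from II-1 (cc), so III-6 is Cc; III-7 is affected so carries C and received c from II-1 (cc), so III-7 is Cc.
Every other individual is either homozygous by phenotype or has at least one consistent homozygous assignment, so the count is 5.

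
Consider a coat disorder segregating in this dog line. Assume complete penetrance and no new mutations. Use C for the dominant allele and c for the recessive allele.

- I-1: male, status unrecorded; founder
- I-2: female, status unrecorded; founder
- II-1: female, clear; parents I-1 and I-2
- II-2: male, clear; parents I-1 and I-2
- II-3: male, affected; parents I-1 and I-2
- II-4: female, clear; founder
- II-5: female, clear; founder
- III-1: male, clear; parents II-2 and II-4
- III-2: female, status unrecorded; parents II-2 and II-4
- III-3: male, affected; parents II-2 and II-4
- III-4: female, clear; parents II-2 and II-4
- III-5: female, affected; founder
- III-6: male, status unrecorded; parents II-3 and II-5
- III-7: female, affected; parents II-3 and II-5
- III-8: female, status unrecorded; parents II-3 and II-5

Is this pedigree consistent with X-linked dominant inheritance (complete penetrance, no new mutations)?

Under X-linked dominant, III-3 (affected, male) cannot arise from II-2 (clear) × II-4 (clear).

No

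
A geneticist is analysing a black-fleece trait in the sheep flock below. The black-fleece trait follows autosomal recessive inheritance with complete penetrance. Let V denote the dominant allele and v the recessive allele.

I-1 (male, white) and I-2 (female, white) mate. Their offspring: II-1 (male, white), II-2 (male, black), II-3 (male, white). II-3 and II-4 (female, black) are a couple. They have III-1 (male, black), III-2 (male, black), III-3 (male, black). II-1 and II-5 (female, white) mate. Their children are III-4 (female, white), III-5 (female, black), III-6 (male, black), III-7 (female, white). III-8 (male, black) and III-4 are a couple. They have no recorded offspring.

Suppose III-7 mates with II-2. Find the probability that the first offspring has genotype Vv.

II-1 is white so carries V and passed v to III-5 (vv), so II-1 is Vv.
II-5 is white so carries V and passed v to III-5 (vv), so II-5 is Vv.
III-7 is a white offspring of II-1 (Vv) × II-5 (Vv), whose cross gives 1/4 VV : 1/2 Vv : 1/4 vv; conditioning on being white, III-7 is VV with probability 1/3, Vv with probability 2/3.
II-2 is black, so II-2 is vv.
Summing over parental genotype combinations, P(offspring has genotype Vv) = 1/3·1 + 2/3·1/2 = 2/3.

2/3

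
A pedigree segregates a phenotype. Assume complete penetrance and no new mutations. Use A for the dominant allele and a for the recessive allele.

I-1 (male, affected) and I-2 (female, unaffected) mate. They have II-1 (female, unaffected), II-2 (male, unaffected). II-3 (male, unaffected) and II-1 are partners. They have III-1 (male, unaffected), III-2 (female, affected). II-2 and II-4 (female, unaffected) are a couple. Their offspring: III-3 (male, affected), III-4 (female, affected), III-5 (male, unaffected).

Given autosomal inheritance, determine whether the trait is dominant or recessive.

recessive

II-3 and II-1 are both unaffected yet have an affected child III-2. Under dominance, an affected child requires at least one affected parent, so the trait cannot be dominant.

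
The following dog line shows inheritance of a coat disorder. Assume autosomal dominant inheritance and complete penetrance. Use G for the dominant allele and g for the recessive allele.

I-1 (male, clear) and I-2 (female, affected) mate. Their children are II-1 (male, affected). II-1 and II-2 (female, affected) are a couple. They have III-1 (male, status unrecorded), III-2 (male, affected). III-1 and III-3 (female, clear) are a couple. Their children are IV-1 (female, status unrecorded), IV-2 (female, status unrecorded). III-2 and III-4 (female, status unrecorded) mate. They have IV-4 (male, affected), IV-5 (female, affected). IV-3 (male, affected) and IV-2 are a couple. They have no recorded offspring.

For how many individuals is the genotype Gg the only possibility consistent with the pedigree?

Obligate heterozygotes: II-1 is affected so carries G and received g from I-1 (gg), so II-1 is Gg.
Every other individual is either homozygous by phenotype or has at least one consistent homozygous assignment, so the count is 1.

1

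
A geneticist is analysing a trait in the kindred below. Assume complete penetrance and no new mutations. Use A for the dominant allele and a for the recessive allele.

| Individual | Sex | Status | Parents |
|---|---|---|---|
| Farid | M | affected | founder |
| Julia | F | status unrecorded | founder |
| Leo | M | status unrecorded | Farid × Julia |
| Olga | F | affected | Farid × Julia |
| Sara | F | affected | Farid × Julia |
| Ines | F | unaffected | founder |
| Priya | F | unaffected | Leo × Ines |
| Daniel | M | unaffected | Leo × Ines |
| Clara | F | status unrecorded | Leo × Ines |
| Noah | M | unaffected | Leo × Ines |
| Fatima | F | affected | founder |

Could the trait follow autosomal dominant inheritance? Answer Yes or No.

A consistent assignment under autosomal dominant exists: Farid AA, Julia Aa, Leo Aa, Olga AA, Sara AA, Ines aa, Priya aa, Daniel aa, Clara Aa, Noah aa, Fatima AA.
In this assignment every recorded phenotype matches its genotype and every non-founder's genotype is obtainable from its parents' genotypes, so the pedigree is consistent.

Yes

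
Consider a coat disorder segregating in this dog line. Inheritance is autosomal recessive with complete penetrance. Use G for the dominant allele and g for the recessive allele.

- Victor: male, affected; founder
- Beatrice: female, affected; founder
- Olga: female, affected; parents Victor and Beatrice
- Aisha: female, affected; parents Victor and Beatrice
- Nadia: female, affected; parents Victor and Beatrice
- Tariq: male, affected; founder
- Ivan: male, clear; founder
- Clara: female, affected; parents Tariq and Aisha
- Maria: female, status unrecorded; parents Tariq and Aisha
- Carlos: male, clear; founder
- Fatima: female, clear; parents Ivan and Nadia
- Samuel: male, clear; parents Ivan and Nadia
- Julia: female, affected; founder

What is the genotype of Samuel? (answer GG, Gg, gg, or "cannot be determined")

From phenotype alone, Samuel is GG or Gg.
Samuel is clear so carries G and received g from Nadia (gg), so Samuel is Gg.

Gg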